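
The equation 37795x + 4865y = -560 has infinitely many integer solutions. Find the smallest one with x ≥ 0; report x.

gcd(37795, 4865):
  37795 = 7*4865 + 3740
  4865 = 1*3740 + 1125
  3740 = 3*1125 + 365
  1125 = 3*365 + 30
  365 = 12*30 + 5
  30 = 6*5
so gcd(37795, 4865) = 5.
5 divides -560, so solutions exist.
Back-substitute for Bézout coefficients:
  5 = 365 - 12*30
  ... = 37795*(160) + 4865*(-1243)
Scale by -560/5 = -112: (x₀, y₀) = (-17920, 139216).
General solution: x = -17920 + 973t, y = 139216 - 7559t for integer t.
x ≥ 0: smallest is -17920 mod 973 = 567 (at t = 19), with y = -4405.

567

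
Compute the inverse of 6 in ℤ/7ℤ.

6

gcd(7, 6) = 1  (7 = 1×6 + 1, 6 = 6×1).
Back-substituting, 6×(-1) + 7×(1) = 1.
So 6×-1 ≡ 1 (mod 7), and -1 mod 7 = 6.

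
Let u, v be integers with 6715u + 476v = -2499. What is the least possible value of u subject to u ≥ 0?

7

gcd(6715, 476):
  6715 = 14·476 + 51
  476 = 9·51 + 17
  51 = 3·17
so gcd(6715, 476) = 17.
17 divides -2499, so solutions exist.
Back-substitute for Bézout coefficients:
  17 = 476 - 9·51
  ... = 6715·(-9) + 476·(127)
Scale by -2499/17 = -147: (u₀, v₀) = (1323, -18669).
General solution: u = 1323 + 28t, v = -18669 - 395t for integer t.
u ≥ 0: smallest is 1323 mod 28 = 7 (at t = -47), with v = -104.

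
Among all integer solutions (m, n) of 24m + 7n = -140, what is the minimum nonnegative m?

gcd(24, 7):
  24 = 3·7 + 3
  7 = 2·3 + 1
  3 = 3·1
so gcd(24, 7) = 1.
1 divides -140, so solutions exist.
Back-substitute for Bézout coefficients:
  1 = 7 - 2·3
  ... = 24·(-2) + 7·(7)
Scale by -140/1 = -140: (m₀, n₀) = (280, -980).
General solution: m = 280 + 7t, n = -980 - 24t for integer t.
m ≥ 0: smallest is 280 mod 7 = 0 (at t = -40), with n = -20.

0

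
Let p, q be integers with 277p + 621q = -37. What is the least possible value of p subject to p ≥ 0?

gcd(621, 277):
  621 = 2*277 + 67
  277 = 4*67 + 9
  67 = 7*9 + 4
  9 = 2*4 + 1
  4 = 4*1
so gcd(621, 277) = 1.
1 divides -37, so solutions exist.
Back-substitute for Bézout coefficients:
  1 = 9 - 2*4
  ... = 277*(139) + 621*(-62)
Scale by -37/1 = -37: (p₀, q₀) = (-5143, 2294).
General solution: p = -5143 + 621t, q = 2294 - 277t for integer t.
p ≥ 0: smallest is -5143 mod 621 = 446 (at t = 9), with q = -199.

446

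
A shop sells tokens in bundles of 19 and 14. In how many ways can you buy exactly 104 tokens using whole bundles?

1

Need nonnegative integers with 19j + 14k = 104.
gcd(19, 14) = 1, and 19·(3) + 14·(-4) = 1.
So (j₀, k₀) = (312, -416); general j = 312 + 14t, k = -416 - 19t.
j ≥ 0 ⇒ t ≥ -22; k ≥ 0 ⇒ t ≤ -22. That's 1 value of t.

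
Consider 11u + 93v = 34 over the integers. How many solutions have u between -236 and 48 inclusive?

gcd(93, 11) = 1.
By Bézout, 11*(17) + 93*(-2) = 1.
Particular solution: (20, -2).
General solution: u = 20 + 93t, v = -2 - 11t for integer t.
-236 ≤ 20 + 93t ≤ 48 gives t ∈ [-2, 0], which is 3 values.

3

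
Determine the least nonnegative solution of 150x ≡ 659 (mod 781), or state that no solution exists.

gcd(781, 150):
  781 = 5·150 + 31
  150 = 4·31 + 26
  31 = 1·26 + 5
  26 = 5·5 + 1
  5 = 5·1
so gcd(781, 150) = 1.
1 divides 659, so solutions exist.
Back-substitute for Bézout coefficients:
  1 = 26 - 5·5
  ... = 150·(151) + 781·(-29)
So 150·(151) ≡ 1 (mod 781); multiply by 659: x ≡ 99509 (mod 781).
Smallest nonnegative: x = 99509 mod 781 = 322.

322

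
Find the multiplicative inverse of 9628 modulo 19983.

16822

gcd(19983, 9628) = 1.
By Bézout, 9628×(-3161) + 19983×(1523) = 1.
So 9628×-3161 ≡ 1 (mod 19983), and -3161 mod 19983 = 16822.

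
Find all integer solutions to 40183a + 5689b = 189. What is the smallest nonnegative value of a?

1565

gcd(40183, 5689):
  40183 = 7·5689 + 360
  5689 = 15·360 + 289
  360 = 1·289 + 71
  289 = 4·71 + 5
  71 = 14·5 + 1
  5 = 5·1
so gcd(40183, 5689) = 1.
1 divides 189, so solutions exist.
Back-substitute for Bézout coefficients:
  1 = 71 - 14·5
  ... = 40183·(1122) + 5689·(-7925)
Scale by 189/1 = 189: (a₀, b₀) = (212058, -1497825).
General solution: a = 212058 + 5689t, b = -1497825 - 40183t for integer t.
a ≥ 0: smallest is 212058 mod 5689 = 1565 (at t = -37), with b = -11054.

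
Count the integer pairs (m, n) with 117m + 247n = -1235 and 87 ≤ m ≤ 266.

10

gcd(247, 117) = 13.
By Bézout, 117·(-2) + 247·(1) = 13.
Particular solution: (0, -5).
General solution: m = 0 + 19t, n = -5 - 9t for integer t.
87 ≤ 0 + 19t ≤ 266 gives t ∈ [5, 14], which is 10 values.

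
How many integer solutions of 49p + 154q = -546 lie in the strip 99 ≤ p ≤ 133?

gcd(154, 49) = 7  (154 = 3×49 + 7, 49 = 7×7).
Back-substituting, 49×(-3) + 154×(1) = 7.
Scale by -78: particular solution (234, -78); reduce p mod 22: (14, -8).
General solution: p = 14 + 22t, q = -8 - 7t for integer t.
99 ≤ 14 + 22t ≤ 133 gives t ∈ [4, 5], which is 2 values.

2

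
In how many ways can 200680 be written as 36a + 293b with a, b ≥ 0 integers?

gcd(293, 36):
  293 = 8*36 + 5
  36 = 7*5 + 1
  5 = 5*1
so gcd(293, 36) = 1.
Back-substitute for Bézout coefficients:
  1 = 36 - 7*5
  ... = 36*(57) + 293*(-7)
Scale by 200680: one solution is (11438760, -1404760). Reduce a mod 293: (40, 680).
General: a = 40 + 293t, b = 680 - 36t.
a ≥ 0 ⇒ t ≥ 0; b ≥ 0 ⇒ t ≤ 18. So t ∈ [0, 18]: 19 solutions.

19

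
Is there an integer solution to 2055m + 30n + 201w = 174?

yes

gcd(2055, 30) = 15  (2055 = 68·30 + 15, 30 = 2·15).
gcd(15, 201) = 3.
3 divides 174, so integer solutions exist.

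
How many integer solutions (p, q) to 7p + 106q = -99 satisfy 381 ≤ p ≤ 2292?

18

gcd(106, 7):
  106 = 15·7 + 1
  7 = 7·1
so gcd(106, 7) = 1.
Back-substitute for Bézout coefficients:
  1 = 106 - 15·7
  ... = 7·(-15) + 106·(1)
Scale by -99: particular solution (1485, -99); reduce p mod 106: (1, -1).
General solution: p = 1 + 106t, q = -1 - 7t for integer t.
381 ≤ 1 + 106t ≤ 2292 gives t ∈ [4, 21], which is 18 values.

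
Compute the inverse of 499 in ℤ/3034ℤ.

gcd(3034, 499) = 1  (3034 = 6×499 + 40, 499 = 12×40 + 19, 40 = 2×19 + 2, 19 = 9×2 + 1, 2 = 2×1).
Back-substituting, 499×(1441) + 3034×(-237) = 1.
So 499×1441 ≡ 1 (mod 3034), and 1441 mod 3034 = 1441.

1441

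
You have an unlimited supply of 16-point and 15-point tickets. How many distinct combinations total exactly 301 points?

2

Need nonnegative integers with 16j + 15k = 301.
gcd(16, 15) = 1, and 16·(1) + 15·(-1) = 1.
So (j₀, k₀) = (301, -301); general j = 301 + 15t, k = -301 - 16t.
j ≥ 0 ⇒ t ≥ -20; k ≥ 0 ⇒ t ≤ -19. That's 2 values of t.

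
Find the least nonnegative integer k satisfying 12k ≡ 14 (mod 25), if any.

22

gcd(25, 12):
  25 = 2×12 + 1
  12 = 12×1
so gcd(25, 12) = 1.
1 divides 14, so solutions exist.
Back-substitute for Bézout coefficients:
  1 = 25 - 2×12
  ... = 12×(-2) + 25×(1)
So 12×(-2) ≡ 1 (mod 25); multiply by 14: k ≡ -28 (mod 25).
Smallest nonnegative: k = -28 mod 25 = 22.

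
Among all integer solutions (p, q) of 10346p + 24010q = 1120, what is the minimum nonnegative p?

gcd(24010, 10346):
  24010 = 2×10346 + 3318
  10346 = 3×3318 + 392
  3318 = 8×392 + 182
  392 = 2×182 + 28
  182 = 6×28 + 14
  28 = 2×14
so gcd(24010, 10346) = 14.
14 divides 1120, so solutions exist.
Back-substitute for Bézout coefficients:
  14 = 182 - 6×28
  ... = 10346×(-796) + 24010×(343)
Scale by 1120/14 = 80: (p₀, q₀) = (-63680, 27440).
General solution: p = -63680 + 1715t, q = 27440 - 739t for integer t.
p ≥ 0: smallest is -63680 mod 1715 = 1490 (at t = 38), with q = -642.

1490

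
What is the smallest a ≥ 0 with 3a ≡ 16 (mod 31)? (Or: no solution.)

gcd(31, 3) = 1.
1 divides 16, so solutions exist.
By Bézout, 3*(-10) + 31*(1) = 1.
So 3*(-10) ≡ 1 (mod 31); multiply by 16: a ≡ -160 (mod 31).
Smallest nonnegative: a = -160 mod 31 = 26.

26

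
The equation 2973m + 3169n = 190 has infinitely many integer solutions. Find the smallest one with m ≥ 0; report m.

2877

gcd(3169, 2973):
  3169 = 1*2973 + 196
  2973 = 15*196 + 33
  196 = 5*33 + 31
  33 = 1*31 + 2
  31 = 15*2 + 1
  2 = 2*1
so gcd(3169, 2973) = 1.
1 divides 190, so solutions exist.
Back-substitute for Bézout coefficients:
  1 = 31 - 15*2
  ... = 2973*(-1536) + 3169*(1441)
Scale by 190/1 = 190: (m₀, n₀) = (-291840, 273790).
General solution: m = -291840 + 3169t, n = 273790 - 2973t for integer t.
m ≥ 0: smallest is -291840 mod 3169 = 2877 (at t = 93), with n = -2699.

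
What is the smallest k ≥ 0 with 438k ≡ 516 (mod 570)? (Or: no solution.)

22

gcd(570, 438) = 6.
6 divides 516, so solutions exist.
By Bézout, 438×(-13) + 570×(10) = 6.
So 438×(-13) ≡ 6 (mod 570); multiply by 86: k ≡ -1118 (mod 95).
Smallest nonnegative: k = -1118 mod 95 = 22.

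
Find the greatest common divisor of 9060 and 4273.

1

gcd(9060, 4273):
  9060 = 2×4273 + 514
  4273 = 8×514 + 161
  514 = 3×161 + 31
  161 = 5×31 + 6
  31 = 5×6 + 1
  6 = 6×1
so gcd(9060, 4273) = 1.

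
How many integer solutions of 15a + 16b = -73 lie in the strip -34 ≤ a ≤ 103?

gcd(16, 15) = 1  (16 = 1·15 + 1, 15 = 15·1).
Back-substituting, 15·(-1) + 16·(1) = 1.
Scale by -73: particular solution (73, -73); reduce a mod 16: (9, -13).
General solution: a = 9 + 16t, b = -13 - 15t for integer t.
-34 ≤ 9 + 16t ≤ 103 gives t ∈ [-2, 5], which is 8 values.

8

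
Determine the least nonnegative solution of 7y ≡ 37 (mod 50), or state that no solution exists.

41

gcd(50, 7):
  50 = 7·7 + 1
  7 = 7·1
so gcd(50, 7) = 1.
1 divides 37, so solutions exist.
Back-substitute for Bézout coefficients:
  1 = 50 - 7·7
  ... = 7·(-7) + 50·(1)
So 7·(-7) ≡ 1 (mod 50); multiply by 37: y ≡ -259 (mod 50).
Smallest nonnegative: y = -259 mod 50 = 41.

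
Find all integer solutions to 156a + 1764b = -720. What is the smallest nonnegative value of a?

18

gcd(1764, 156):
  1764 = 11*156 + 48
  156 = 3*48 + 12
  48 = 4*12
so gcd(1764, 156) = 12.
12 divides -720, so solutions exist.
Back-substitute for Bézout coefficients:
  12 = 156 - 3*48
  ... = 156*(34) + 1764*(-3)
Scale by -720/12 = -60: (a₀, b₀) = (-2040, 180).
General solution: a = -2040 + 147t, b = 180 - 13t for integer t.
a ≥ 0: smallest is -2040 mod 147 = 18 (at t = 14), with b = -2.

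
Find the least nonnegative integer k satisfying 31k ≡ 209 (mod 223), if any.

165

gcd(223, 31):
  223 = 7*31 + 6
  31 = 5*6 + 1
  6 = 6*1
so gcd(223, 31) = 1.
1 divides 209, so solutions exist.
Back-substitute for Bézout coefficients:
  1 = 31 - 5*6
  ... = 31*(36) + 223*(-5)
So 31*(36) ≡ 1 (mod 223); multiply by 209: k ≡ 7524 (mod 223).
Smallest nonnegative: k = 7524 mod 223 = 165.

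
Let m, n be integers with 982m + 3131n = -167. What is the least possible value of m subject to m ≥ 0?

gcd(3131, 982) = 1  (3131 = 3*982 + 185, 982 = 5*185 + 57, 185 = 3*57 + 14, 57 = 4*14 + 1, 14 = 14*1).
1 divides -167, so solutions exist.
Back-substituting, 982*(220) + 3131*(-69) = 1.
Scale by -167/1 = -167: (m₀, n₀) = (-36740, 11523).
General solution: m = -36740 + 3131t, n = 11523 - 982t for integer t.
m ≥ 0: smallest is -36740 mod 3131 = 832 (at t = 12), with n = -261.

832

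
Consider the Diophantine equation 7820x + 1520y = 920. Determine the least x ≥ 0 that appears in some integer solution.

18

gcd(7820, 1520) = 20.
20 divides 920, so solutions exist.
By Bézout, 7820×(7) + 1520×(-36) = 20.
Scale by 920/20 = 46: (x₀, y₀) = (322, -1656).
General solution: x = 322 + 76t, y = -1656 - 391t for integer t.
x ≥ 0: smallest is 322 mod 76 = 18 (at t = -4), with y = -92.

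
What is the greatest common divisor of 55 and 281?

1

gcd(281, 55) = 1  (281 = 5·55 + 6, 55 = 9·6 + 1, 6 = 6·1).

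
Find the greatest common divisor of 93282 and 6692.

gcd(93282, 6692):
  93282 = 13*6692 + 6286
  6692 = 1*6286 + 406
  6286 = 15*406 + 196
  406 = 2*196 + 14
  196 = 14*14
so gcd(93282, 6692) = 14.

14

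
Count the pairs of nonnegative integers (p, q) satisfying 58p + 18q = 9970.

gcd(58, 18):
  58 = 3*18 + 4
  18 = 4*4 + 2
  4 = 2*2
so gcd(58, 18) = 2.
Back-substitute for Bézout coefficients:
  2 = 18 - 4*4
  ... = 58*(-4) + 18*(13)
Scale by 4985: one solution is (-19940, 64805). Reduce p mod 9: (4, 541).
General: p = 4 + 9t, q = 541 - 29t.
p ≥ 0 ⇒ t ≥ 0; q ≥ 0 ⇒ t ≤ 18. So t ∈ [0, 18]: 19 solutions.

19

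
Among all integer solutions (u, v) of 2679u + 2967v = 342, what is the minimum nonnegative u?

gcd(2967, 2679):
  2967 = 1·2679 + 288
  2679 = 9·288 + 87
  288 = 3·87 + 27
  87 = 3·27 + 6
  27 = 4·6 + 3
  6 = 2·3
so gcd(2967, 2679) = 3.
3 divides 342, so solutions exist.
Back-substitute for Bézout coefficients:
  3 = 27 - 4·6
  ... = 2679·(-443) + 2967·(400)
Scale by 342/3 = 114: (u₀, v₀) = (-50502, 45600).
General solution: u = -50502 + 989t, v = 45600 - 893t for integer t.
u ≥ 0: smallest is -50502 mod 989 = 926 (at t = 52), with v = -836.

926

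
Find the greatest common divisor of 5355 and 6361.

1

gcd(6361, 5355) = 1  (6361 = 1×5355 + 1006, 5355 = 5×1006 + 325, 1006 = 3×325 + 31, 325 = 10×31 + 15, 31 = 2×15 + 1, 15 = 15×1).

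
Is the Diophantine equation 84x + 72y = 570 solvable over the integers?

gcd(84, 72) = 12  (84 = 1×72 + 12, 72 = 6×12).
12 does not divide 570 (remainder 6), so no integer solutions.

no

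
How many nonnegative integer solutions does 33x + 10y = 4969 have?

15

gcd(33, 10):
  33 = 3×10 + 3
  10 = 3×3 + 1
  3 = 3×1
so gcd(33, 10) = 1.
Back-substitute for Bézout coefficients:
  1 = 10 - 3×3
  ... = 33×(-3) + 10×(10)
Scale by 4969: one solution is (-14907, 49690). Reduce x mod 10: (3, 487).
General: x = 3 + 10t, y = 487 - 33t.
x ≥ 0 ⇒ t ≥ 0; y ≥ 0 ⇒ t ≤ 14. So t ∈ [0, 14]: 15 solutions.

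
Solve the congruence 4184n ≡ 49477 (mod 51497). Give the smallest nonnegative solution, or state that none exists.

10486

gcd(51497, 4184) = 1  (51497 = 12×4184 + 1289, 4184 = 3×1289 + 317, 1289 = 4×317 + 21, 317 = 15×21 + 2, 21 = 10×2 + 1, 2 = 2×1).
1 divides 49477, so solutions exist.
Back-substituting, 4184×(-24530) + 51497×(1993) = 1.
So 4184×(-24530) ≡ 1 (mod 51497); multiply by 49477: n ≡ -1213670810 (mod 51497).
Smallest nonnegative: n = -1213670810 mod 51497 = 10486.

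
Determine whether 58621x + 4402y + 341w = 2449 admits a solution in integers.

yes

gcd(58621, 4402) = 31  (58621 = 13·4402 + 1395, 4402 = 3·1395 + 217, 1395 = 6·217 + 93, 217 = 2·93 + 31, 93 = 3·31).
gcd(31, 341) = 31.
31 divides 2449, so integer solutions exist.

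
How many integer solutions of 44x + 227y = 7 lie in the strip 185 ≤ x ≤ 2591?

gcd(227, 44):
  227 = 5·44 + 7
  44 = 6·7 + 2
  7 = 3·2 + 1
  2 = 2·1
so gcd(227, 44) = 1.
Back-substitute for Bézout coefficients:
  1 = 7 - 3·2
  ... = 44·(-98) + 227·(19)
Scale by 7: particular solution (-686, 133); reduce x mod 227: (222, -43).
General solution: x = 222 + 227t, y = -43 - 44t for integer t.
185 ≤ 222 + 227t ≤ 2591 gives t ∈ [0, 10], which is 11 values.

11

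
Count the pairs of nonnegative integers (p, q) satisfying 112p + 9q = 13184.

13

gcd(112, 9):
  112 = 12*9 + 4
  9 = 2*4 + 1
  4 = 4*1
so gcd(112, 9) = 1.
Back-substitute for Bézout coefficients:
  1 = 9 - 2*4
  ... = 112*(-2) + 9*(25)
Scale by 13184: one solution is (-26368, 329600). Reduce p mod 9: (2, 1440).
General: p = 2 + 9t, q = 1440 - 112t.
p ≥ 0 ⇒ t ≥ 0; q ≥ 0 ⇒ t ≤ 12. So t ∈ [0, 12]: 13 solutions.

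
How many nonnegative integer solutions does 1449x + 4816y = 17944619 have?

18

gcd(4816, 1449) = 7  (4816 = 3·1449 + 469, 1449 = 3·469 + 42, 469 = 11·42 + 7, 42 = 6·7).
Back-substituting, 1449·(-113) + 4816·(34) = 7.
Scale by 2563517: one solution is (-289677421, 87159578). Reduce x mod 688: (163, 3677).
General: x = 163 + 688t, y = 3677 - 207t.
x ≥ 0 ⇒ t ≥ 0; y ≥ 0 ⇒ t ≤ 17. So t ∈ [0, 17]: 18 solutions.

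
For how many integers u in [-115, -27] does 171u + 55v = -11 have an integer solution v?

1

gcd(171, 55) = 1  (171 = 3*55 + 6, 55 = 9*6 + 1, 6 = 6*1).
Back-substituting, 171*(-9) + 55*(28) = 1.
Scale by -11: particular solution (99, -308); reduce u mod 55: (44, -137).
General solution: u = 44 + 55t, v = -137 - 171t for integer t.
-115 ≤ 44 + 55t ≤ -27 gives t ∈ [-2, -2], which is 1 value.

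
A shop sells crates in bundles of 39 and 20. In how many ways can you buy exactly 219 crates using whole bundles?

Need nonnegative integers with 39j + 20k = 219.
gcd(39, 20) = 1, and 39·(-1) + 20·(2) = 1.
So (j₀, k₀) = (-219, 438); general j = -219 + 20t, k = 438 - 39t.
j ≥ 0 ⇒ t ≥ 11; k ≥ 0 ⇒ t ≤ 11. That's 1 value of t.

1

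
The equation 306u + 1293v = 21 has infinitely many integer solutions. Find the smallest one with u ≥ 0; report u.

55

gcd(1293, 306) = 3  (1293 = 4·306 + 69, 306 = 4·69 + 30, 69 = 2·30 + 9, 30 = 3·9 + 3, 9 = 3·3).
3 divides 21, so solutions exist.
Back-substituting, 306·(131) + 1293·(-31) = 3.
Scale by 21/3 = 7: (u₀, v₀) = (917, -217).
General solution: u = 917 + 431t, v = -217 - 102t for integer t.
u ≥ 0: smallest is 917 mod 431 = 55 (at t = -2), with v = -13.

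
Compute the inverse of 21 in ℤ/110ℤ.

gcd(110, 21) = 1  (110 = 5*21 + 5, 21 = 4*5 + 1, 5 = 5*1).
Back-substituting, 21*(21) + 110*(-4) = 1.
So 21*21 ≡ 1 (mod 110), and 21 mod 110 = 21.

21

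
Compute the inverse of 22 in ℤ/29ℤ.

4

gcd(29, 22) = 1.
By Bézout, 22×(4) + 29×(-3) = 1.
So 22×4 ≡ 1 (mod 29), and 4 mod 29 = 4.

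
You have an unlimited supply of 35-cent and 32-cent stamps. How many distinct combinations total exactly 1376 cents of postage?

Need nonnegative integers with 35j + 32k = 1376.
gcd(35, 32) = 1, and 35·(11) + 32·(-12) = 1.
So (j₀, k₀) = (15136, -16512); general j = 15136 + 32t, k = -16512 - 35t.
j ≥ 0 ⇒ t ≥ -473; k ≥ 0 ⇒ t ≤ -472. That's 2 values of t.

2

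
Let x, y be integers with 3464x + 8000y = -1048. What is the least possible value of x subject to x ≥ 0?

gcd(8000, 3464):
  8000 = 2*3464 + 1072
  3464 = 3*1072 + 248
  1072 = 4*248 + 80
  248 = 3*80 + 8
  80 = 10*8
so gcd(8000, 3464) = 8.
8 divides -1048, so solutions exist.
Back-substitute for Bézout coefficients:
  8 = 248 - 3*80
  ... = 3464*(97) + 8000*(-42)
Scale by -1048/8 = -131: (x₀, y₀) = (-12707, 5502).
General solution: x = -12707 + 1000t, y = 5502 - 433t for integer t.
x ≥ 0: smallest is -12707 mod 1000 = 293 (at t = 13), with y = -127.

293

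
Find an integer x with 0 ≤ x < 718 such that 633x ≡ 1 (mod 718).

gcd(718, 633):
  718 = 1*633 + 85
  633 = 7*85 + 38
  85 = 2*38 + 9
  38 = 4*9 + 2
  9 = 4*2 + 1
  2 = 2*1
so gcd(718, 633) = 1.
Back-substitute for Bézout coefficients:
  1 = 9 - 4*2
  ... = 633*(-321) + 718*(283)
So 633*-321 ≡ 1 (mod 718), and -321 mod 718 = 397.

397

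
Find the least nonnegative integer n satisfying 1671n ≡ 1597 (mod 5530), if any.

87

gcd(5530, 1671):
  5530 = 3*1671 + 517
  1671 = 3*517 + 120
  517 = 4*120 + 37
  120 = 3*37 + 9
  37 = 4*9 + 1
  9 = 9*1
so gcd(5530, 1671) = 1.
1 divides 1597, so solutions exist.
Back-substitute for Bézout coefficients:
  1 = 37 - 4*9
  ... = 1671*(-599) + 5530*(181)
So 1671*(-599) ≡ 1 (mod 5530); multiply by 1597: n ≡ -956603 (mod 5530).
Smallest nonnegative: n = -956603 mod 5530 = 87.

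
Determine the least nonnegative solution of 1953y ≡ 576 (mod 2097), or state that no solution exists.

gcd(2097, 1953) = 9  (2097 = 1·1953 + 144, 1953 = 13·144 + 81, 144 = 1·81 + 63, 81 = 1·63 + 18, 63 = 3·18 + 9, 18 = 2·9).
9 divides 576, so solutions exist.
Back-substituting, 1953·(-102) + 2097·(95) = 9.
So 1953·(-102) ≡ 9 (mod 2097); multiply by 64: y ≡ -6528 (mod 233).
Smallest nonnegative: y = -6528 mod 233 = 229.

229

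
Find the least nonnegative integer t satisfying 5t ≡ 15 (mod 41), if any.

3

gcd(41, 5) = 1.
1 divides 15, so solutions exist.
By Bézout, 5*(-8) + 41*(1) = 1.
So 5*(-8) ≡ 1 (mod 41); multiply by 15: t ≡ -120 (mod 41).
Smallest nonnegative: t = -120 mod 41 = 3.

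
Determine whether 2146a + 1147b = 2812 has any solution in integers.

gcd(2146, 1147) = 37  (2146 = 1×1147 + 999, 1147 = 1×999 + 148, 999 = 6×148 + 111, 148 = 1×111 + 37, 111 = 3×37).
37 divides 2812, so integer solutions exist.

yes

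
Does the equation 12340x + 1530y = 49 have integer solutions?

gcd(12340, 1530) = 10.
10 does not divide 49 (remainder 9), so no integer solutions.

no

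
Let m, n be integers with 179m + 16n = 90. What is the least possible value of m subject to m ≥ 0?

gcd(179, 16) = 1.
1 divides 90, so solutions exist.
By Bézout, 179×(-5) + 16×(56) = 1.
Scale by 90/1 = 90: (m₀, n₀) = (-450, 5040).
General solution: m = -450 + 16t, n = 5040 - 179t for integer t.
m ≥ 0: smallest is -450 mod 16 = 14 (at t = 29), with n = -151.

14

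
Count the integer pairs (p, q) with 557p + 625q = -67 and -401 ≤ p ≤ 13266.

21

gcd(625, 557) = 1.
By Bézout, 557·(193) + 625·(-172) = 1.
Particular solution: (194, -173).
General solution: p = 194 + 625t, q = -173 - 557t for integer t.
-401 ≤ 194 + 625t ≤ 13266 gives t ∈ [0, 20], which is 21 values.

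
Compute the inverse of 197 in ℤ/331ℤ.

289

gcd(331, 197) = 1  (331 = 1×197 + 134, 197 = 1×134 + 63, 134 = 2×63 + 8, 63 = 7×8 + 7, 8 = 1×7 + 1, 7 = 7×1).
Back-substituting, 197×(-42) + 331×(25) = 1.
So 197×-42 ≡ 1 (mod 331), and -42 mod 331 = 289.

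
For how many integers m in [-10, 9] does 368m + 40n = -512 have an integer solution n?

4

gcd(368, 40) = 8  (368 = 9×40 + 8, 40 = 5×8).
Back-substituting, 368×(1) + 40×(-9) = 8.
Scale by -64: particular solution (-64, 576); reduce m mod 5: (1, -22).
General solution: m = 1 + 5t, n = -22 - 46t for integer t.
-10 ≤ 1 + 5t ≤ 9 gives t ∈ [-2, 1], which is 4 values.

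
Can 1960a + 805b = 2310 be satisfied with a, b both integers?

yes

gcd(1960, 805) = 35  (1960 = 2×805 + 350, 805 = 2×350 + 105, 350 = 3×105 + 35, 105 = 3×35).
35 divides 2310, so integer solutions exist.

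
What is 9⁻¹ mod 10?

gcd(10, 9) = 1  (10 = 1×9 + 1, 9 = 9×1).
Back-substituting, 9×(-1) + 10×(1) = 1.
So 9×-1 ≡ 1 (mod 10), and -1 mod 10 = 9.

9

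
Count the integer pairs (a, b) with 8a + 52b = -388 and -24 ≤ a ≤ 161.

gcd(52, 8) = 4  (52 = 6·8 + 4, 8 = 2·4).
Back-substituting, 8·(-6) + 52·(1) = 4.
Scale by -97: particular solution (582, -97); reduce a mod 13: (10, -9).
General solution: a = 10 + 13t, b = -9 - 2t for integer t.
-24 ≤ 10 + 13t ≤ 161 gives t ∈ [-2, 11], which is 14 values.

14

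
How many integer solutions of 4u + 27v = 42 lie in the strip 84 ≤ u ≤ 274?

7

gcd(27, 4) = 1.
By Bézout, 4*(7) + 27*(-1) = 1.
Particular solution: (24, -2).
General solution: u = 24 + 27t, v = -2 - 4t for integer t.
84 ≤ 24 + 27t ≤ 274 gives t ∈ [3, 9], which is 7 values.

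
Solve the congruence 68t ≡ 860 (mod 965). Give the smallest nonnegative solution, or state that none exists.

gcd(965, 68) = 1.
1 divides 860, so solutions exist.
By Bézout, 68×(-298) + 965×(21) = 1.
So 68×(-298) ≡ 1 (mod 965); multiply by 860: t ≡ -256280 (mod 965).
Smallest nonnegative: t = -256280 mod 965 = 410.

410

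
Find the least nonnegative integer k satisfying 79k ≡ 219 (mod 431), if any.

221

gcd(431, 79) = 1  (431 = 5*79 + 36, 79 = 2*36 + 7, 36 = 5*7 + 1, 7 = 7*1).
1 divides 219, so solutions exist.
Back-substituting, 79*(-60) + 431*(11) = 1.
So 79*(-60) ≡ 1 (mod 431); multiply by 219: k ≡ -13140 (mod 431).
Smallest nonnegative: k = -13140 mod 431 = 221.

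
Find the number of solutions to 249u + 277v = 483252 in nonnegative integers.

gcd(277, 249) = 1.
By Bézout, 249·(89) + 277·(-80) = 1.
One solution: (192, 1572).
General: u = 192 + 277t, v = 1572 - 249t.
u ≥ 0 ⇒ t ≥ 0; v ≥ 0 ⇒ t ≤ 6. So t ∈ [0, 6]: 7 solutions.

7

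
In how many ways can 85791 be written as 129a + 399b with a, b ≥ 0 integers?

5

gcd(399, 129) = 3.
By Bézout, 129×(-34) + 399×(11) = 3.
One solution: (65, 194).
General: a = 65 + 133t, b = 194 - 43t.
a ≥ 0 ⇒ t ≥ 0; b ≥ 0 ⇒ t ≤ 4. So t ∈ [0, 4]: 5 solutions.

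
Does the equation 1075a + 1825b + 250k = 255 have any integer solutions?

gcd(1825, 1075) = 25  (1825 = 1×1075 + 750, 1075 = 1×750 + 325, 750 = 2×325 + 100, 325 = 3×100 + 25, 100 = 4×25).
gcd(25, 250) = 25.
25 does not divide 255 (remainder 5), so no integer solutions.

no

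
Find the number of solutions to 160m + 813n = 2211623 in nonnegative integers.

gcd(813, 160) = 1.
By Bézout, 160*(-188) + 813*(37) = 1.
One solution: (149, 2691).
General: m = 149 + 813t, n = 2691 - 160t.
m ≥ 0 ⇒ t ≥ 0; n ≥ 0 ⇒ t ≤ 16. So t ∈ [0, 16]: 17 solutions.

17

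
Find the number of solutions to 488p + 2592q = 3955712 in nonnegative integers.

gcd(2592, 488) = 8.
By Bézout, 488*(85) + 2592*(-16) = 8.
One solution: (160, 1496).
General: p = 160 + 324t, q = 1496 - 61t.
p ≥ 0 ⇒ t ≥ 0; q ≥ 0 ⇒ t ≤ 24. So t ∈ [0, 24]: 25 solutions.

25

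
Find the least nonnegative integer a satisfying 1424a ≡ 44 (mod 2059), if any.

gcd(2059, 1424) = 1  (2059 = 1*1424 + 635, 1424 = 2*635 + 154, 635 = 4*154 + 19, 154 = 8*19 + 2, 19 = 9*2 + 1, 2 = 2*1).
1 divides 44, so solutions exist.
Back-substituting, 1424*(-976) + 2059*(675) = 1.
So 1424*(-976) ≡ 1 (mod 2059); multiply by 44: a ≡ -42944 (mod 2059).
Smallest nonnegative: a = -42944 mod 2059 = 295.

295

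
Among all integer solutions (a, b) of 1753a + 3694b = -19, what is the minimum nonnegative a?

gcd(3694, 1753):
  3694 = 2*1753 + 188
  1753 = 9*188 + 61
  188 = 3*61 + 5
  61 = 12*5 + 1
  5 = 5*1
so gcd(3694, 1753) = 1.
1 divides -19, so solutions exist.
Back-substitute for Bézout coefficients:
  1 = 61 - 12*5
  ... = 1753*(727) + 3694*(-345)
Scale by -19/1 = -19: (a₀, b₀) = (-13813, 6555).
General solution: a = -13813 + 3694t, b = 6555 - 1753t for integer t.
a ≥ 0: smallest is -13813 mod 3694 = 963 (at t = 4), with b = -457.

963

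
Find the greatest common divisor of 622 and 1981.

1

gcd(1981, 622):
  1981 = 3*622 + 115
  622 = 5*115 + 47
  115 = 2*47 + 21
  47 = 2*21 + 5
  21 = 4*5 + 1
  5 = 5*1
so gcd(1981, 622) = 1.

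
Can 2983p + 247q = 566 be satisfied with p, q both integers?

gcd(2983, 247) = 19.
19 does not divide 566 (remainder 15), so no integer solutions.

no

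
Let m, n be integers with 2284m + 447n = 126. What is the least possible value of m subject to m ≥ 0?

gcd(2284, 447):
  2284 = 5*447 + 49
  447 = 9*49 + 6
  49 = 8*6 + 1
  6 = 6*1
so gcd(2284, 447) = 1.
1 divides 126, so solutions exist.
Back-substitute for Bézout coefficients:
  1 = 49 - 8*6
  ... = 2284*(73) + 447*(-373)
Scale by 126/1 = 126: (m₀, n₀) = (9198, -46998).
General solution: m = 9198 + 447t, n = -46998 - 2284t for integer t.
m ≥ 0: smallest is 9198 mod 447 = 258 (at t = -20), with n = -1318.

258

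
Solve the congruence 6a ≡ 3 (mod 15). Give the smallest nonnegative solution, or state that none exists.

gcd(15, 6) = 3.
3 divides 3, so solutions exist.
By Bézout, 6×(-2) + 15×(1) = 3.
So 6×(-2) ≡ 3 (mod 15); multiply by 1: a ≡ -2 (mod 5).
Smallest nonnegative: a = -2 mod 5 = 3.

3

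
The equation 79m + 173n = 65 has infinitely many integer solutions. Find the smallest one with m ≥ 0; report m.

49

gcd(173, 79):
  173 = 2·79 + 15
  79 = 5·15 + 4
  15 = 3·4 + 3
  4 = 1·3 + 1
  3 = 3·1
so gcd(173, 79) = 1.
1 divides 65, so solutions exist.
Back-substitute for Bézout coefficients:
  1 = 4 - 1·3
  ... = 79·(46) + 173·(-21)
Scale by 65/1 = 65: (m₀, n₀) = (2990, -1365).
General solution: m = 2990 + 173t, n = -1365 - 79t for integer t.
m ≥ 0: smallest is 2990 mod 173 = 49 (at t = -17), with n = -22.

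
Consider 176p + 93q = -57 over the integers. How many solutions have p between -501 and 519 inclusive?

11

gcd(176, 93) = 1.
By Bézout, 176·(-28) + 93·(53) = 1.
Particular solution: (15, -29).
General solution: p = 15 + 93t, q = -29 - 176t for integer t.
-501 ≤ 15 + 93t ≤ 519 gives t ∈ [-5, 5], which is 11 values.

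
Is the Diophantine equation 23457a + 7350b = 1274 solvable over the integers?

no

gcd(23457, 7350) = 21  (23457 = 3×7350 + 1407, 7350 = 5×1407 + 315, 1407 = 4×315 + 147, 315 = 2×147 + 21, 147 = 7×21).
21 does not divide 1274 (remainder 14), so no integer solutions.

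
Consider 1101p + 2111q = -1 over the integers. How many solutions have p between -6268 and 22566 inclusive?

13

gcd(2111, 1101) = 1  (2111 = 1×1101 + 1010, 1101 = 1×1010 + 91, 1010 = 11×91 + 9, 91 = 10×9 + 1, 9 = 9×1).
Back-substituting, 1101×(232) + 2111×(-121) = 1.
Scale by -1: particular solution (-232, 121); reduce p mod 2111: (1879, -980).
General solution: p = 1879 + 2111t, q = -980 - 1101t for integer t.
-6268 ≤ 1879 + 2111t ≤ 22566 gives t ∈ [-3, 9], which is 13 values.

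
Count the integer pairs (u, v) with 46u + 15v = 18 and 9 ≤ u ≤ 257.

gcd(46, 15) = 1.
By Bézout, 46·(1) + 15·(-3) = 1.
Particular solution: (3, -8).
General solution: u = 3 + 15t, v = -8 - 46t for integer t.
9 ≤ 3 + 15t ≤ 257 gives t ∈ [1, 16], which is 16 values.

16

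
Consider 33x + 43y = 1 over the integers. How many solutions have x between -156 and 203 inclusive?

gcd(43, 33) = 1  (43 = 1*33 + 10, 33 = 3*10 + 3, 10 = 3*3 + 1, 3 = 3*1).
Back-substituting, 33*(-13) + 43*(10) = 1.
Scale by 1: particular solution (-13, 10); reduce x mod 43: (30, -23).
General solution: x = 30 + 43t, y = -23 - 33t for integer t.
-156 ≤ 30 + 43t ≤ 203 gives t ∈ [-4, 4], which is 9 values.

9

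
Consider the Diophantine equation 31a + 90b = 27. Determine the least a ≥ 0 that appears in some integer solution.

27

gcd(90, 31):
  90 = 2*31 + 28
  31 = 1*28 + 3
  28 = 9*3 + 1
  3 = 3*1
so gcd(90, 31) = 1.
1 divides 27, so solutions exist.
Back-substitute for Bézout coefficients:
  1 = 28 - 9*3
  ... = 31*(-29) + 90*(10)
Scale by 27/1 = 27: (a₀, b₀) = (-783, 270).
General solution: a = -783 + 90t, b = 270 - 31t for integer t.
a ≥ 0: smallest is -783 mod 90 = 27 (at t = 9), with b = -9.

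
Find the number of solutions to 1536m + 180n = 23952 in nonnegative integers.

gcd(1536, 180):
  1536 = 8×180 + 96
  180 = 1×96 + 84
  96 = 1×84 + 12
  84 = 7×12
so gcd(1536, 180) = 12.
Back-substitute for Bézout coefficients:
  12 = 96 - 1×84
  ... = 1536×(2) + 180×(-17)
Scale by 1996: one solution is (3992, -33932). Reduce m mod 15: (2, 116).
General: m = 2 + 15t, n = 116 - 128t.
m ≥ 0 ⇒ t ≥ 0; n ≥ 0 ⇒ t ≤ 0. So t ∈ [0, 0]: 1 solution.

1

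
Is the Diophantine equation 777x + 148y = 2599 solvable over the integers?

gcd(777, 148) = 37  (777 = 5·148 + 37, 148 = 4·37).
37 does not divide 2599 (remainder 9), so no integer solutions.

no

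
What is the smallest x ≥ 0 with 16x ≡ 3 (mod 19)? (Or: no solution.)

18

gcd(19, 16):
  19 = 1*16 + 3
  16 = 5*3 + 1
  3 = 3*1
so gcd(19, 16) = 1.
1 divides 3, so solutions exist.
Back-substitute for Bézout coefficients:
  1 = 16 - 5*3
  ... = 16*(6) + 19*(-5)
So 16*(6) ≡ 1 (mod 19); multiply by 3: x ≡ 18 (mod 19).
Smallest nonnegative: x = 18 mod 19 = 18.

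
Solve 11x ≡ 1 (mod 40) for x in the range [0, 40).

gcd(40, 11):
  40 = 3·11 + 7
  11 = 1·7 + 4
  7 = 1·4 + 3
  4 = 1·3 + 1
  3 = 3·1
so gcd(40, 11) = 1.
Back-substitute for Bézout coefficients:
  1 = 4 - 1·3
  ... = 11·(11) + 40·(-3)
So 11·11 ≡ 1 (mod 40), and 11 mod 40 = 11.

11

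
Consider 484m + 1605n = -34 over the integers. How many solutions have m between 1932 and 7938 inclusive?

3

gcd(1605, 484):
  1605 = 3×484 + 153
  484 = 3×153 + 25
  153 = 6×25 + 3
  25 = 8×3 + 1
  3 = 3×1
so gcd(1605, 484) = 1.
Back-substitute for Bézout coefficients:
  1 = 25 - 8×3
  ... = 484×(514) + 1605×(-155)
Scale by -34: particular solution (-17476, 5270); reduce m mod 1605: (179, -54).
General solution: m = 179 + 1605t, n = -54 - 484t for integer t.
1932 ≤ 179 + 1605t ≤ 7938 gives t ∈ [2, 4], which is 3 values.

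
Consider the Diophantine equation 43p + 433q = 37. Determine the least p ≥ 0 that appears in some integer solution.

21

gcd(433, 43):
  433 = 10·43 + 3
  43 = 14·3 + 1
  3 = 3·1
so gcd(433, 43) = 1.
1 divides 37, so solutions exist.
Back-substitute for Bézout coefficients:
  1 = 43 - 14·3
  ... = 43·(141) + 433·(-14)
Scale by 37/1 = 37: (p₀, q₀) = (5217, -518).
General solution: p = 5217 + 433t, q = -518 - 43t for integer t.
p ≥ 0: smallest is 5217 mod 433 = 21 (at t = -12), with q = -2.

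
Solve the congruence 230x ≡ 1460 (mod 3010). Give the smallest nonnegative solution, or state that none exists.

255

gcd(3010, 230) = 10  (3010 = 13·230 + 20, 230 = 11·20 + 10, 20 = 2·10).
10 divides 1460, so solutions exist.
Back-substituting, 230·(144) + 3010·(-11) = 10.
So 230·(144) ≡ 10 (mod 3010); multiply by 146: x ≡ 21024 (mod 301).
Smallest nonnegative: x = 21024 mod 301 = 255.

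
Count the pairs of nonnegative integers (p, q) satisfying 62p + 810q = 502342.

gcd(810, 62) = 2  (810 = 13*62 + 4, 62 = 15*4 + 2, 4 = 2*2).
Back-substituting, 62*(196) + 810*(-15) = 2.
Scale by 251171: one solution is (49229516, -3767565). Reduce p mod 405: (146, 609).
General: p = 146 + 405t, q = 609 - 31t.
p ≥ 0 ⇒ t ≥ 0; q ≥ 0 ⇒ t ≤ 19. So t ∈ [0, 19]: 20 solutions.

20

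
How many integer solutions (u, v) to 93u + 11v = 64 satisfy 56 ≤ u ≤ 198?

gcd(93, 11) = 1  (93 = 8*11 + 5, 11 = 2*5 + 1, 5 = 5*1).
Back-substituting, 93*(-2) + 11*(17) = 1.
Scale by 64: particular solution (-128, 1088); reduce u mod 11: (4, -28).
General solution: u = 4 + 11t, v = -28 - 93t for integer t.
56 ≤ 4 + 11t ≤ 198 gives t ∈ [5, 17], which is 13 values.

13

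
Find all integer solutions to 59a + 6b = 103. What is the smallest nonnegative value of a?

5

gcd(59, 6):
  59 = 9×6 + 5
  6 = 1×5 + 1
  5 = 5×1
so gcd(59, 6) = 1.
1 divides 103, so solutions exist.
Back-substitute for Bézout coefficients:
  1 = 6 - 1×5
  ... = 59×(-1) + 6×(10)
Scale by 103/1 = 103: (a₀, b₀) = (-103, 1030).
General solution: a = -103 + 6t, b = 1030 - 59t for integer t.
a ≥ 0: smallest is -103 mod 6 = 5 (at t = 18), with b = -32.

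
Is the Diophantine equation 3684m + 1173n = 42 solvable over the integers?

gcd(3684, 1173) = 3  (3684 = 3*1173 + 165, 1173 = 7*165 + 18, 165 = 9*18 + 3, 18 = 6*3).
3 divides 42, so integer solutions exist.

yes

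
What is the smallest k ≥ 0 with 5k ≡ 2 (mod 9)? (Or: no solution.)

4

gcd(9, 5):
  9 = 1×5 + 4
  5 = 1×4 + 1
  4 = 4×1
so gcd(9, 5) = 1.
1 divides 2, so solutions exist.
Back-substitute for Bézout coefficients:
  1 = 5 - 1×4
  ... = 5×(2) + 9×(-1)
So 5×(2) ≡ 1 (mod 9); multiply by 2: k ≡ 4 (mod 9).
Smallest nonnegative: k = 4 mod 9 = 4.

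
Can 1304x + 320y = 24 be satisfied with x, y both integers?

gcd(1304, 320) = 8.
8 divides 24, so integer solutions exist.

yes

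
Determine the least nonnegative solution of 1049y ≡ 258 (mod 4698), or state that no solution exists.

gcd(4698, 1049) = 1.
1 divides 258, so solutions exist.
By Bézout, 1049×(-1357) + 4698×(303) = 1.
So 1049×(-1357) ≡ 1 (mod 4698); multiply by 258: y ≡ -350106 (mod 4698).
Smallest nonnegative: y = -350106 mod 4698 = 2244.

2244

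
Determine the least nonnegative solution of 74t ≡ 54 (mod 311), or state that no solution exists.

gcd(311, 74) = 1  (311 = 4·74 + 15, 74 = 4·15 + 14, 15 = 1·14 + 1, 14 = 14·1).
1 divides 54, so solutions exist.
Back-substituting, 74·(-21) + 311·(5) = 1.
So 74·(-21) ≡ 1 (mod 311); multiply by 54: t ≡ -1134 (mod 311).
Smallest nonnegative: t = -1134 mod 311 = 110.

110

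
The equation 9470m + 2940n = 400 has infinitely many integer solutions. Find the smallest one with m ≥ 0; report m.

gcd(9470, 2940) = 10  (9470 = 3×2940 + 650, 2940 = 4×650 + 340, 650 = 1×340 + 310, 340 = 1×310 + 30, 310 = 10×30 + 10, 30 = 3×10).
10 divides 400, so solutions exist.
Back-substituting, 9470×(95) + 2940×(-306) = 10.
Scale by 400/10 = 40: (m₀, n₀) = (3800, -12240).
General solution: m = 3800 + 294t, n = -12240 - 947t for integer t.
m ≥ 0: smallest is 3800 mod 294 = 272 (at t = -12), with n = -876.

272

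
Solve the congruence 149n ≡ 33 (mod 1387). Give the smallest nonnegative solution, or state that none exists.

gcd(1387, 149) = 1.
1 divides 33, so solutions exist.
By Bézout, 149×(633) + 1387×(-68) = 1.
So 149×(633) ≡ 1 (mod 1387); multiply by 33: n ≡ 20889 (mod 1387).
Smallest nonnegative: n = 20889 mod 1387 = 84.

84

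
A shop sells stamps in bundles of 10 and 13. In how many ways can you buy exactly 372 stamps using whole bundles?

Need nonnegative integers with 10j + 13k = 372.
gcd(10, 13) = 1, and 10·(4) + 13·(-3) = 1.
So (j₀, k₀) = (1488, -1116); general j = 1488 + 13t, k = -1116 - 10t.
j ≥ 0 ⇒ t ≥ -114; k ≥ 0 ⇒ t ≤ -112. That's 3 values of t.

3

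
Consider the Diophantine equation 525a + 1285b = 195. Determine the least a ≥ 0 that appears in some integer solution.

228

gcd(1285, 525) = 5  (1285 = 2*525 + 235, 525 = 2*235 + 55, 235 = 4*55 + 15, 55 = 3*15 + 10, 15 = 1*10 + 5, 10 = 2*5).
5 divides 195, so solutions exist.
Back-substituting, 525*(-93) + 1285*(38) = 5.
Scale by 195/5 = 39: (a₀, b₀) = (-3627, 1482).
General solution: a = -3627 + 257t, b = 1482 - 105t for integer t.
a ≥ 0: smallest is -3627 mod 257 = 228 (at t = 15), with b = -93.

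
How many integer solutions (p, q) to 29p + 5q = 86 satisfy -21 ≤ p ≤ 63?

gcd(29, 5):
  29 = 5*5 + 4
  5 = 1*4 + 1
  4 = 4*1
so gcd(29, 5) = 1.
Back-substitute for Bézout coefficients:
  1 = 5 - 1*4
  ... = 29*(-1) + 5*(6)
Scale by 86: particular solution (-86, 516); reduce p mod 5: (4, -6).
General solution: p = 4 + 5t, q = -6 - 29t for integer t.
-21 ≤ 4 + 5t ≤ 63 gives t ∈ [-5, 11], which is 17 values.

17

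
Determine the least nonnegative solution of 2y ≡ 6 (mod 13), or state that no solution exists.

gcd(13, 2) = 1.
1 divides 6, so solutions exist.
By Bézout, 2*(-6) + 13*(1) = 1.
So 2*(-6) ≡ 1 (mod 13); multiply by 6: y ≡ -36 (mod 13).
Smallest nonnegative: y = -36 mod 13 = 3.

3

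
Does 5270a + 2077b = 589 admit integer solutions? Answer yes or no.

gcd(5270, 2077) = 31  (5270 = 2·2077 + 1116, 2077 = 1·1116 + 961, 1116 = 1·961 + 155, 961 = 6·155 + 31, 155 = 5·31).
31 divides 589, so integer solutions exist.

yes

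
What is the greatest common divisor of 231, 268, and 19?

gcd(268, 231):
  268 = 1·231 + 37
  231 = 6·37 + 9
  37 = 4·9 + 1
  9 = 9·1
so gcd(268, 231) = 1.
gcd(1, 19) = 1.

1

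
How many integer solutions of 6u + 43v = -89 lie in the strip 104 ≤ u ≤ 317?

5

gcd(43, 6):
  43 = 7·6 + 1
  6 = 6·1
so gcd(43, 6) = 1.
Back-substitute for Bézout coefficients:
  1 = 43 - 7·6
  ... = 6·(-7) + 43·(1)
Scale by -89: particular solution (623, -89); reduce u mod 43: (21, -5).
General solution: u = 21 + 43t, v = -5 - 6t for integer t.
104 ≤ 21 + 43t ≤ 317 gives t ∈ [2, 6], which is 5 values.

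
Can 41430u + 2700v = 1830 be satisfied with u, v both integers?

yes

gcd(41430, 2700) = 30  (41430 = 15×2700 + 930, 2700 = 2×930 + 840, 930 = 1×840 + 90, 840 = 9×90 + 30, 90 = 3×30).
30 divides 1830, so integer solutions exist.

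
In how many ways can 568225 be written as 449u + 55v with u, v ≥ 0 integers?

23

gcd(449, 55):
  449 = 8*55 + 9
  55 = 6*9 + 1
  9 = 9*1
so gcd(449, 55) = 1.
Back-substitute for Bézout coefficients:
  1 = 55 - 6*9
  ... = 449*(-6) + 55*(49)
Scale by 568225: one solution is (-3409350, 27843025). Reduce u mod 55: (45, 9964).
General: u = 45 + 55t, v = 9964 - 449t.
u ≥ 0 ⇒ t ≥ 0; v ≥ 0 ⇒ t ≤ 22. So t ∈ [0, 22]: 23 solutions.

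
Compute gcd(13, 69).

1

gcd(69, 13):
  69 = 5×13 + 4
  13 = 3×4 + 1
  4 = 4×1
so gcd(69, 13) = 1.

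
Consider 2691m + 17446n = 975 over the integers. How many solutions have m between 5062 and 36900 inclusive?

gcd(17446, 2691) = 13  (17446 = 6×2691 + 1300, 2691 = 2×1300 + 91, 1300 = 14×91 + 26, 91 = 3×26 + 13, 26 = 2×13).
Back-substituting, 2691×(577) + 17446×(-89) = 13.
Scale by 75: particular solution (43275, -6675); reduce m mod 1342: (331, -51).
General solution: m = 331 + 1342t, n = -51 - 207t for integer t.
5062 ≤ 331 + 1342t ≤ 36900 gives t ∈ [4, 27], which is 24 values.

24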